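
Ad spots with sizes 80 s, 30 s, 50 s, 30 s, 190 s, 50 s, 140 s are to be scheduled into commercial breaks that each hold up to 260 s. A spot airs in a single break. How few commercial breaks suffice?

Total = 190 + 140 + 80 + 50 + 50 + 30 + 30 = 570 s.
Lower bound: ⌈570/260⌉ = 3 commercial breaks.
A packing using 3 commercial breaks:
  break 1: 190 + 50 = 240
  break 2: 140 + 80 + 30 = 250
  break 3: 50 + 30 = 80
This matches the lower bound, so 3 is optimal.

3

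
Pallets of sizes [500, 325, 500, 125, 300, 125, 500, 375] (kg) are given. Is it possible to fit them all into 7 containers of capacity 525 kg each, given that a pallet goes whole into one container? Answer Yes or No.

A valid assignment using 6 containers:
  container 1: 500 = 500
  container 2: 500 = 500
  container 3: 500 = 500
  container 4: 375 + 125 = 500
  container 5: 325 + 125 = 450
  container 6: 300 = 300
That uses only 6 ≤ 7, so 7 containers are enough.

Yes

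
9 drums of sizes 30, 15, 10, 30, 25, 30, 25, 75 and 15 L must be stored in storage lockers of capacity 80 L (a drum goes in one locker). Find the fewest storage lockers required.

Total = 75 + 30 + 30 + 30 + 25 + 25 + 15 + 15 + 10 = 255 L.
Lower bound: ⌈255/80⌉ = 4 storage lockers.
A packing using 4 storage lockers:
  locker 1: 75 = 75
  locker 2: 30 + 30 + 15 = 75
  locker 3: 30 + 25 + 25 = 80
  locker 4: 15 + 10 = 25
This matches the lower bound, so 4 is optimal.

4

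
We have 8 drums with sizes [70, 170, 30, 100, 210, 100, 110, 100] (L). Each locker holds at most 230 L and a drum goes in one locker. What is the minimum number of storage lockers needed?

Total = 210 + 170 + 110 + 100 + 100 + 100 + 70 + 30 = 890 L.
Lower bound: ⌈890/230⌉ = 4 storage lockers.
A packing using 5 storage lockers:
  locker 1: 210 = 210
  locker 2: 170 + 30 = 200
  locker 3: 110 + 100 = 210
  locker 4: 100 + 100 = 200
  locker 5: 70 = 70
No arrangement into 4 storage lockers stays within capacity, so 5 is optimal.

5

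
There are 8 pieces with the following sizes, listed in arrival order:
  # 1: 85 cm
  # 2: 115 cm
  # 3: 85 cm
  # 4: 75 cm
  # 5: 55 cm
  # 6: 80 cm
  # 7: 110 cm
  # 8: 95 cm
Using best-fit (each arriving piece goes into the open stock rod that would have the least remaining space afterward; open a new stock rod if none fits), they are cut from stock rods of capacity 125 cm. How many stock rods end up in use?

8

  85 → stock rod 1 (new)  [load 85/125]
  115 → stock rod 2 (new)  [load 115/125]
  85 → stock rod 3 (new)  [load 85/125]
  75 → stock rod 4 (new)  [load 75/125]
  55 → stock rod 5 (new)  [load 55/125]
  80 → stock rod 6 (new)  [load 80/125]
  110 → stock rod 7 (new)  [load 110/125]
  95 → stock rod 8 (new)  [load 95/125]
8 stock rods opened.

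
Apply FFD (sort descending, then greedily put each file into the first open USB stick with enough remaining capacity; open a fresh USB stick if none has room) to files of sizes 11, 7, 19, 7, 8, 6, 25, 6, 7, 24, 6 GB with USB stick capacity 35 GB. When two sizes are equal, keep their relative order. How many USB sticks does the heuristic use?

4

Sorted descending: 25, 24, 19, 11, 8, 7, 7, 7, 6, 6, 6.
  25 → USB stick 1 (new)  [load 25/35]
  24 → USB stick 2 (new)  [load 24/35]
  19 → USB stick 3 (new)  [load 19/35]
  11 → USB stick 2  [load 35/35]
  8 → USB stick 1  [load 33/35]
  7 → USB stick 3  [load 26/35]
  7 → USB stick 3  [load 33/35]
  7 → USB stick 4 (new)  [load 7/35]
  6 → USB stick 4  [load 13/35]
  6 → USB stick 4  [load 19/35]
  6 → USB stick 4  [load 25/35]
4 USB sticks opened.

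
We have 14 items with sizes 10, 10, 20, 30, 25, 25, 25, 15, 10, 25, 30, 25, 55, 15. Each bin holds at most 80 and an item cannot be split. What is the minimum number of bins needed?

4

Total = 55 + 30 + 30 + 25 + 25 + 25 + 25 + 25 + 20 + 15 + 15 + 10 + 10 + 10 = 320.
Lower bound: ⌈320/80⌉ = 4 bins.
A packing using 4 bins:
  bin 1: 55 + 25 = 80
  bin 2: 30 + 30 + 20 = 80
  bin 3: 25 + 25 + 15 + 15 = 80
  bin 4: 25 + 25 + 10 + 10 + 10 = 80
This matches the lower bound, so 4 is optimal.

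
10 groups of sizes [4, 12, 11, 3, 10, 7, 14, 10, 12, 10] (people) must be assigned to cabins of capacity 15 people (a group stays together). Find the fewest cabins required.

Total = 14 + 12 + 12 + 11 + 10 + 10 + 10 + 7 + 4 + 3 = 93 people.
Lower bound: ⌈93/15⌉ = 7 cabins.
A packing using 8 cabins:
  cabin 1: 14 = 14
  cabin 2: 12 + 3 = 15
  cabin 3: 12 = 12
  cabin 4: 11 + 4 = 15
  cabin 5: 10 = 10
  cabin 6: 10 = 10
  cabin 7: 10 = 10
  cabin 8: 7 = 7
No arrangement into 7 cabins stays within capacity, so 8 is optimal.

8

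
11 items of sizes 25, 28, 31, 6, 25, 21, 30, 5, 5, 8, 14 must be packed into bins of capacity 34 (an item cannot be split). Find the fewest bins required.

Total = 31 + 30 + 28 + 25 + 25 + 21 + 14 + 8 + 6 + 5 + 5 = 198.
Lower bound: ⌈198/34⌉ = 6 bins.
A packing using 7 bins:
  bin 1: 31 = 31
  bin 2: 30 = 30
  bin 3: 28 + 6 = 34
  bin 4: 25 + 8 = 33
  bin 5: 25 + 5 = 30
  bin 6: 21 + 5 = 26
  bin 7: 14 = 14
No arrangement into 6 bins stays within capacity, so 7 is optimal.

7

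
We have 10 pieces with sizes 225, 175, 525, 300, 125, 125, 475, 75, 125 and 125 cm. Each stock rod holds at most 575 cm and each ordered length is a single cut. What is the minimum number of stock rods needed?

Total = 525 + 475 + 300 + 225 + 175 + 125 + 125 + 125 + 125 + 75 = 2275 cm.
Lower bound: ⌈2275/575⌉ = 4 stock rods.
A packing using 5 stock rods:
  stock rod 1: 525 = 525
  stock rod 2: 475 + 75 = 550
  stock rod 3: 300 + 225 = 525
  stock rod 4: 175 + 125 + 125 + 125 = 550
  stock rod 5: 125 = 125
No arrangement into 4 stock rods stays within capacity, so 5 is optimal.

5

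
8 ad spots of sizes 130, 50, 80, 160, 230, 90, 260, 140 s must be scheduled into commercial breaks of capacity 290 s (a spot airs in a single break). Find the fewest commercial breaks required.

5

Total = 260 + 230 + 160 + 140 + 130 + 90 + 80 + 50 = 1140 s.
Lower bound: ⌈1140/290⌉ = 4 commercial breaks.
A packing using 5 commercial breaks:
  break 1: 260 = 260
  break 2: 230 + 50 = 280
  break 3: 160 + 130 = 290
  break 4: 140 + 90 = 230
  break 5: 80 = 80
No arrangement into 4 commercial breaks stays within capacity, so 5 is optimal.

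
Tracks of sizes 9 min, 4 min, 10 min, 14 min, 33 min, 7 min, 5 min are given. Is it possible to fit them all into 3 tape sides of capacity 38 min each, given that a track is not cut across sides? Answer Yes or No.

A valid assignment using 3 tape sides:
  side 1: 33 + 5 = 38
  side 2: 14 + 10 + 9 + 4 = 37
  side 3: 7 = 7
Every load is within 38 min, so 3 tape sides suffice.

Yes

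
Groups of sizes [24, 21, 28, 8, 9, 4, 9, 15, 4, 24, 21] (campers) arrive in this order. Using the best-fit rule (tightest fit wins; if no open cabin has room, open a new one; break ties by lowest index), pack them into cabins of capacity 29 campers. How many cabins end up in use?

7

  24 → cabin 1 (new)  [load 24/29]
  21 → cabin 2 (new)  [load 21/29]
  28 → cabin 3 (new)  [load 28/29]
  8 → cabin 2  [load 29/29]
  9 → cabin 4 (new)  [load 9/29]
  4 → cabin 1  [load 28/29]
  9 → cabin 4  [load 18/29]
  15 → cabin 5 (new)  [load 15/29]
  4 → cabin 4  [load 22/29]
  24 → cabin 6 (new)  [load 24/29]
  21 → cabin 7 (new)  [load 21/29]
7 cabins opened.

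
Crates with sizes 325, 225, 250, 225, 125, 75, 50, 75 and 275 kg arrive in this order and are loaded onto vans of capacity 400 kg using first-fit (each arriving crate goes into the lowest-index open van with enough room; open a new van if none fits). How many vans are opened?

  325 → van 1 (new)  [load 325/400]
  225 → van 2 (new)  [load 225/400]
  250 → van 3 (new)  [load 250/400]
  225 → van 4 (new)  [load 225/400]
  125 → van 2  [load 350/400]
  75 → van 1  [load 400/400]
  50 → van 2  [load 400/400]
  75 → van 3  [load 325/400]
  275 → van 5 (new)  [load 275/400]
5 vans opened.

5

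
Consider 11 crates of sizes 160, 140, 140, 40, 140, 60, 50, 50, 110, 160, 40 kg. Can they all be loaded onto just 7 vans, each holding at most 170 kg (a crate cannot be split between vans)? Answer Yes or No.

Total = 1090 kg; ⌈1090/170⌉ = 7.
The bound of 7 does not rule out 7, but exhaustive search shows no assignment into 7 vans of capacity 170 kg exists — the minimum is 8.

No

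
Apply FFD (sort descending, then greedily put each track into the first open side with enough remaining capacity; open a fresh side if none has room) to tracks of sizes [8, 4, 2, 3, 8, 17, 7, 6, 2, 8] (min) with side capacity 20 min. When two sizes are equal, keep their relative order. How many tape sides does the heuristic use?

4

Sorted descending: 17, 8, 8, 8, 7, 6, 4, 3, 2, 2.
  17 → side 1 (new)  [load 17/20]
  8 → side 2 (new)  [load 8/20]
  8 → side 2  [load 16/20]
  8 → side 3 (new)  [load 8/20]
  7 → side 3  [load 15/20]
  6 → side 4 (new)  [load 6/20]
  4 → side 2  [load 20/20]
  3 → side 1  [load 20/20]
  2 → side 3  [load 17/20]
  2 → side 3  [load 19/20]
4 tape sides opened.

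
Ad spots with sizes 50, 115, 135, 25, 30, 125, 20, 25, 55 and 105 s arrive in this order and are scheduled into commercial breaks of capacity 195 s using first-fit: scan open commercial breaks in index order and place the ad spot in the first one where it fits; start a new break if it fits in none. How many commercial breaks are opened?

4

  50 → break 1 (new)  [load 50/195]
  115 → break 1  [load 165/195]
  135 → break 2 (new)  [load 135/195]
  25 → break 1  [load 190/195]
  30 → break 2  [load 165/195]
  125 → break 3 (new)  [load 125/195]
  20 → break 2  [load 185/195]
  25 → break 3  [load 150/195]
  55 → break 4 (new)  [load 55/195]
  105 → break 4  [load 160/195]
4 commercial breaks opened.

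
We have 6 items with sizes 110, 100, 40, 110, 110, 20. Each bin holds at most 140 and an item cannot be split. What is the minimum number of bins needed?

Total = 110 + 110 + 110 + 100 + 40 + 20 = 490.
Lower bound: ⌈490/140⌉ = 4 bins.
A packing using 4 bins:
  bin 1: 110 + 20 = 130
  bin 2: 110 = 110
  bin 3: 110 = 110
  bin 4: 100 + 40 = 140
This matches the lower bound, so 4 is optimal.

4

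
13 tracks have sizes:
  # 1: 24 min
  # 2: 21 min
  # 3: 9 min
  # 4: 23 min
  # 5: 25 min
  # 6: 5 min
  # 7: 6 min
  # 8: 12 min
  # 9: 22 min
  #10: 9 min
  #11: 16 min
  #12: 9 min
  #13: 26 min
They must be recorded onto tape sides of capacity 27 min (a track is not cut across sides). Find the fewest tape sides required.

Total = 26 + 25 + 24 + 23 + 22 + 21 + 16 + 12 + 9 + 9 + 9 + 6 + 5 = 207 min.
Lower bound: ⌈207/27⌉ = 8 tape sides.
A packing using 9 tape sides:
  side 1: 26 = 26
  side 2: 25 = 25
  side 3: 24 = 24
  side 4: 23 = 23
  side 5: 22 + 5 = 27
  side 6: 21 + 6 = 27
  side 7: 16 + 9 = 25
  side 8: 12 + 9 = 21
  side 9: 9 = 9
No arrangement into 8 tape sides stays within capacity, so 9 is optimal.

9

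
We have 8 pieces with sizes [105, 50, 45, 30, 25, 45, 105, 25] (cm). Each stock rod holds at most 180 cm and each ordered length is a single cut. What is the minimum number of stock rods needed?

Total = 105 + 105 + 50 + 45 + 45 + 30 + 25 + 25 = 430 cm.
Lower bound: ⌈430/180⌉ = 3 stock rods.
A packing using 3 stock rods:
  stock rod 1: 105 + 50 + 25 = 180
  stock rod 2: 105 + 45 + 30 = 180
  stock rod 3: 45 + 25 = 70
This matches the lower bound, so 3 is optimal.

3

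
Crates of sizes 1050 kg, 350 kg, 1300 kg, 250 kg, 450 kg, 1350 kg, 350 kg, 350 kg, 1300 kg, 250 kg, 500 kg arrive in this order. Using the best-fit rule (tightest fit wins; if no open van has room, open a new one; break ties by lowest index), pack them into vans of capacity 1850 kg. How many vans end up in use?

5

  1050 → van 1 (new)  [load 1050/1850]
  350 → van 1  [load 1400/1850]
  1300 → van 2 (new)  [load 1300/1850]
  250 → van 1  [load 1650/1850]
  450 → van 2  [load 1750/1850]
  1350 → van 3 (new)  [load 1350/1850]
  350 → van 3  [load 1700/1850]
  350 → van 4 (new)  [load 350/1850]
  1300 → van 4  [load 1650/1850]
  250 → van 5 (new)  [load 250/1850]
  500 → van 5  [load 750/1850]
5 vans opened.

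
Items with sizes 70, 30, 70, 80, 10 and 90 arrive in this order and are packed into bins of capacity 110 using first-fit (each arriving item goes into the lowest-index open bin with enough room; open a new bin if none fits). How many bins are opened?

4

  70 → bin 1 (new)  [load 70/110]
  30 → bin 1  [load 100/110]
  70 → bin 2 (new)  [load 70/110]
  80 → bin 3 (new)  [load 80/110]
  10 → bin 1  [load 110/110]
  90 → bin 4 (new)  [load 90/110]
4 bins opened.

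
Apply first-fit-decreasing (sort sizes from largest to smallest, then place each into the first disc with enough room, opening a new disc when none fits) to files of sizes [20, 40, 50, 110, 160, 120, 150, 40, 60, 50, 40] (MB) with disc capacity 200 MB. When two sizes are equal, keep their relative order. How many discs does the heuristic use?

5

Sorted descending: 160, 150, 120, 110, 60, 50, 50, 40, 40, 40, 20.
  160 → disc 1 (new)  [load 160/200]
  150 → disc 2 (new)  [load 150/200]
  120 → disc 3 (new)  [load 120/200]
  110 → disc 4 (new)  [load 110/200]
  60 → disc 3  [load 180/200]
  50 → disc 2  [load 200/200]
  50 → disc 4  [load 160/200]
  40 → disc 1  [load 200/200]
  40 → disc 4  [load 200/200]
  40 → disc 5 (new)  [load 40/200]
  20 → disc 3  [load 200/200]
5 discs opened.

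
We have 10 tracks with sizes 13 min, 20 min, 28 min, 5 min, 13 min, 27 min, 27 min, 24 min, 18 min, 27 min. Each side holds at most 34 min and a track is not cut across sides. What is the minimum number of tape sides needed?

7

Total = 28 + 27 + 27 + 27 + 24 + 20 + 18 + 13 + 13 + 5 = 202 min.
Lower bound: ⌈202/34⌉ = 6 tape sides.
Also, 7 tracks each exceed 17 min, and no two of those can share a side, so at least 7 tape sides are needed.
A packing using 7 tape sides:
  side 1: 28 + 5 = 33
  side 2: 27 = 27
  side 3: 27 = 27
  side 4: 27 = 27
  side 5: 24 = 24
  side 6: 20 + 13 = 33
  side 7: 18 + 13 = 31
This matches the lower bound, so 7 is optimal.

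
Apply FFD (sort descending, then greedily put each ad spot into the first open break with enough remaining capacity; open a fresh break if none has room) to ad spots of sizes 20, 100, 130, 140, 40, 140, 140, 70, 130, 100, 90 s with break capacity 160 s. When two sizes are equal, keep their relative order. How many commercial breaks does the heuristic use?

8

Sorted descending: 140, 140, 140, 130, 130, 100, 100, 90, 70, 40, 20.
  140 → break 1 (new)  [load 140/160]
  140 → break 2 (new)  [load 140/160]
  140 → break 3 (new)  [load 140/160]
  130 → break 4 (new)  [load 130/160]
  130 → break 5 (new)  [load 130/160]
  100 → break 6 (new)  [load 100/160]
  100 → break 7 (new)  [load 100/160]
  90 → break 8 (new)  [load 90/160]
  70 → break 8  [load 160/160]
  40 → break 6  [load 140/160]
  20 → break 1  [load 160/160]
8 commercial breaks opened.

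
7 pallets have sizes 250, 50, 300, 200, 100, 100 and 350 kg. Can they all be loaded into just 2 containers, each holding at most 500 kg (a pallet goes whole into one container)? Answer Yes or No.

No

Total = 1350 kg; ⌈1350/500⌉ = 3.
At least 3 containers are required, but only 2 are allowed.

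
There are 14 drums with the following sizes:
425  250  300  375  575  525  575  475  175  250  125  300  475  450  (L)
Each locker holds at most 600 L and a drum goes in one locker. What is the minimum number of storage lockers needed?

Total = 575 + 575 + 525 + 475 + 475 + 450 + 425 + 375 + 300 + 300 + 250 + 250 + 175 + 125 = 5275 L.
Lower bound: ⌈5275/600⌉ = 9 storage lockers.
A packing using 10 storage lockers:
  locker 1: 575 = 575
  locker 2: 575 = 575
  locker 3: 525 = 525
  locker 4: 475 + 125 = 600
  locker 5: 475 = 475
  locker 6: 450 = 450
  locker 7: 425 + 175 = 600
  locker 8: 375 = 375
  locker 9: 300 + 300 = 600
  locker 10: 250 + 250 = 500
No arrangement into 9 storage lockers stays within capacity, so 10 is optimal.

10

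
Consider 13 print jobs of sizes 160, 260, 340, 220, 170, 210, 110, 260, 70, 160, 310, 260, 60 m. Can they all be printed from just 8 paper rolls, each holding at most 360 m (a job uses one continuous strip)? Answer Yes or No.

Total = 2590 m; ⌈2590/360⌉ = 8.
The bound of 8 does not rule out 8, but exhaustive search shows no assignment into 8 paper rolls of capacity 360 m exists — the minimum is 9.

No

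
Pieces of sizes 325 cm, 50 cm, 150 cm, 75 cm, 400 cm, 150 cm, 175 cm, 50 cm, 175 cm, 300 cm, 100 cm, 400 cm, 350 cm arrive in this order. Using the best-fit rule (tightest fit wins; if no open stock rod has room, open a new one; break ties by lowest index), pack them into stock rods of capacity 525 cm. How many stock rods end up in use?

  325 → stock rod 1 (new)  [load 325/525]
  50 → stock rod 1  [load 375/525]
  150 → stock rod 1  [load 525/525]
  75 → stock rod 2 (new)  [load 75/525]
  400 → stock rod 2  [load 475/525]
  150 → stock rod 3 (new)  [load 150/525]
  175 → stock rod 3  [load 325/525]
  50 → stock rod 2  [load 525/525]
  175 → stock rod 3  [load 500/525]
  300 → stock rod 4 (new)  [load 300/525]
  100 → stock rod 4  [load 400/525]
  400 → stock rod 5 (new)  [load 400/525]
  350 → stock rod 6 (new)  [load 350/525]
6 stock rods opened.

6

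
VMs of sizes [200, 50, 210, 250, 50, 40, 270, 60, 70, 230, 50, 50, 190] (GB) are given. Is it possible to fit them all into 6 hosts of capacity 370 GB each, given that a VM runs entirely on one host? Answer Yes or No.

A valid assignment using 6 hosts:
  host 1: 270 + 70 = 340
  host 2: 250 + 60 + 50 = 360
  host 3: 230 + 50 + 50 + 40 = 370
  host 4: 210 + 50 = 260
  host 5: 200 = 200
  host 6: 190 = 190
Every load is within 370 GB, so 6 hosts suffice.

Yes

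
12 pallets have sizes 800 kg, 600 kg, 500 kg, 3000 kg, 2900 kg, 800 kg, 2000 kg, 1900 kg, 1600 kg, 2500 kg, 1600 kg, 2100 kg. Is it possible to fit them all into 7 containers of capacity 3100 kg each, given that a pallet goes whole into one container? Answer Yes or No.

No

Total = 20300 kg; ⌈20300/3100⌉ = 7.
8 pallets each exceed half the capacity and cannot share a container, forcing at least 8 containers.
At least 8 containers are required, but only 7 are allowed.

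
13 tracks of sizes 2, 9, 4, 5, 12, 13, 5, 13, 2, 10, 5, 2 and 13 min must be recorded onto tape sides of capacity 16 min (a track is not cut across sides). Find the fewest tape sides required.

Total = 13 + 13 + 13 + 12 + 10 + 9 + 5 + 5 + 5 + 4 + 2 + 2 + 2 = 95 min.
Lower bound: ⌈95/16⌉ = 6 tape sides.
A packing using 7 tape sides:
  side 1: 13 + 2 = 15
  side 2: 13 + 2 = 15
  side 3: 13 + 2 = 15
  side 4: 12 + 4 = 16
  side 5: 10 + 5 = 15
  side 6: 9 + 5 = 14
  side 7: 5 = 5
No arrangement into 6 tape sides stays within capacity, so 7 is optimal.

7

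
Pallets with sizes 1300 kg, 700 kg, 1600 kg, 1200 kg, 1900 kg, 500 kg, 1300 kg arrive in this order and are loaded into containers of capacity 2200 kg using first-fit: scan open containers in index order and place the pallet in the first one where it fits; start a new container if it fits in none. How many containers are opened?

5

  1300 → container 1 (new)  [load 1300/2200]
  700 → container 1  [load 2000/2200]
  1600 → container 2 (new)  [load 1600/2200]
  1200 → container 3 (new)  [load 1200/2200]
  1900 → container 4 (new)  [load 1900/2200]
  500 → container 2  [load 2100/2200]
  1300 → container 5 (new)  [load 1300/2200]
5 containers opened.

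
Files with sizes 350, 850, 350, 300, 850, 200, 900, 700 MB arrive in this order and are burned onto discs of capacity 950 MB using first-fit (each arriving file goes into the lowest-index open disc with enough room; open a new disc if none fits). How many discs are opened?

  350 → disc 1 (new)  [load 350/950]
  850 → disc 2 (new)  [load 850/950]
  350 → disc 1  [load 700/950]
  300 → disc 3 (new)  [load 300/950]
  850 → disc 4 (new)  [load 850/950]
  200 → disc 1  [load 900/950]
  900 → disc 5 (new)  [load 900/950]
  700 → disc 6 (new)  [load 700/950]
6 discs opened.

6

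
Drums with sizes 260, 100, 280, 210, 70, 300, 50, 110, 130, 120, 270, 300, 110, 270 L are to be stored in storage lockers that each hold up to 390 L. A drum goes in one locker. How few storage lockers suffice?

7

Total = 300 + 300 + 280 + 270 + 270 + 260 + 210 + 130 + 120 + 110 + 110 + 100 + 70 + 50 = 2580 L.
Lower bound: ⌈2580/390⌉ = 7 storage lockers.
A packing using 7 storage lockers:
  locker 1: 300 + 70 = 370
  locker 2: 300 + 50 = 350
  locker 3: 280 + 110 = 390
  locker 4: 270 + 120 = 390
  locker 5: 270 + 110 = 380
  locker 6: 260 + 130 = 390
  locker 7: 210 + 100 = 310
This matches the lower bound, so 7 is optimal.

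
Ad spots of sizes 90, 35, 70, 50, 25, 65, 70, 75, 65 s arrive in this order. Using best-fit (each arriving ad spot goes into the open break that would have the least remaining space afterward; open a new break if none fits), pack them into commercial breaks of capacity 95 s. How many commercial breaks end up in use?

  90 → break 1 (new)  [load 90/95]
  35 → break 2 (new)  [load 35/95]
  70 → break 3 (new)  [load 70/95]
  50 → break 2  [load 85/95]
  25 → break 3  [load 95/95]
  65 → break 4 (new)  [load 65/95]
  70 → break 5 (new)  [load 70/95]
  75 → break 6 (new)  [load 75/95]
  65 → break 7 (new)  [load 65/95]
7 commercial breaks opened.

7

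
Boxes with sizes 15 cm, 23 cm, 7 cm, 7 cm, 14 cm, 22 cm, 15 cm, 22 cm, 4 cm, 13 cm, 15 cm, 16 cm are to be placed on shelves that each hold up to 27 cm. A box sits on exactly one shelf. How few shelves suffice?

Total = 23 + 22 + 22 + 16 + 15 + 15 + 15 + 14 + 13 + 7 + 7 + 4 = 173 cm.
Lower bound: ⌈173/27⌉ = 7 shelves.
Also, 8 boxes each exceed 27/2 cm, and no two of those can share a shelf, so at least 8 shelves are needed.
A packing using 8 shelves:
  shelf 1: 23 + 4 = 27
  shelf 2: 22 = 22
  shelf 3: 22 = 22
  shelf 4: 16 + 7 = 23
  shelf 5: 15 + 7 = 22
  shelf 6: 15 = 15
  shelf 7: 15 = 15
  shelf 8: 14 + 13 = 27
This matches the lower bound, so 8 is optimal.

8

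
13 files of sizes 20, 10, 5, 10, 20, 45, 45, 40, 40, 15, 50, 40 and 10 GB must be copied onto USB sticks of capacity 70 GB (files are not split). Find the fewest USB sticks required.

6

Total = 50 + 45 + 45 + 40 + 40 + 40 + 20 + 20 + 15 + 10 + 10 + 10 + 5 = 350 GB.
Lower bound: ⌈350/70⌉ = 5 USB sticks.
Also, 6 files each exceed 35 GB, and no two of those can share a USB stick, so at least 6 USB sticks are needed.
A packing using 6 USB sticks:
  USB stick 1: 50 + 20 = 70
  USB stick 2: 45 + 20 + 5 = 70
  USB stick 3: 45 + 15 + 10 = 70
  USB stick 4: 40 + 10 + 10 = 60
  USB stick 5: 40 = 40
  USB stick 6: 40 = 40
This matches the lower bound, so 6 is optimal.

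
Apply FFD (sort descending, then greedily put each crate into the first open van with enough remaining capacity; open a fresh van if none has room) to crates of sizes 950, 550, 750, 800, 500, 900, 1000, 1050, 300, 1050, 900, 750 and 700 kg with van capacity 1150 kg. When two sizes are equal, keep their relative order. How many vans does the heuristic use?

Sorted descending: 1050, 1050, 1000, 950, 900, 900, 800, 750, 750, 700, 550, 500, 300.
  1050 → van 1 (new)  [load 1050/1150]
  1050 → van 2 (new)  [load 1050/1150]
  1000 → van 3 (new)  [load 1000/1150]
  950 → van 4 (new)  [load 950/1150]
  900 → van 5 (new)  [load 900/1150]
  900 → van 6 (new)  [load 900/1150]
  800 → van 7 (new)  [load 800/1150]
  750 → van 8 (new)  [load 750/1150]
  750 → van 9 (new)  [load 750/1150]
  700 → van 10 (new)  [load 700/1150]
  550 → van 11 (new)  [load 550/1150]
  500 → van 11  [load 1050/1150]
  300 → van 7  [load 1100/1150]
11 vans opened.

11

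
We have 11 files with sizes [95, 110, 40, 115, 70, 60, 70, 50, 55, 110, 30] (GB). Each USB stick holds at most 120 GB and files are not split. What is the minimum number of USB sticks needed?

8

Total = 115 + 110 + 110 + 95 + 70 + 70 + 60 + 55 + 50 + 40 + 30 = 805 GB.
Lower bound: ⌈805/120⌉ = 7 USB sticks.
A packing using 8 USB sticks:
  USB stick 1: 115 = 115
  USB stick 2: 110 = 110
  USB stick 3: 110 = 110
  USB stick 4: 95 = 95
  USB stick 5: 70 + 50 = 120
  USB stick 6: 70 + 40 = 110
  USB stick 7: 60 + 55 = 115
  USB stick 8: 30 = 30
No arrangement into 7 USB sticks stays within capacity, so 8 is optimal.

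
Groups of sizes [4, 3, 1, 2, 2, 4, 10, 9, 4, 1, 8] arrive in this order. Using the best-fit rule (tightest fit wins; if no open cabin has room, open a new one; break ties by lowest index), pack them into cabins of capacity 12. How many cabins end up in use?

5

  4 → cabin 1 (new)  [load 4/12]
  3 → cabin 1  [load 7/12]
  1 → cabin 1  [load 8/12]
  2 → cabin 1  [load 10/12]
  2 → cabin 1  [load 12/12]
  4 → cabin 2 (new)  [load 4/12]
  10 → cabin 3 (new)  [load 10/12]
  9 → cabin 4 (new)  [load 9/12]
  4 → cabin 2  [load 8/12]
  1 → cabin 3  [load 11/12]
  8 → cabin 5 (new)  [load 8/12]
5 cabins opened.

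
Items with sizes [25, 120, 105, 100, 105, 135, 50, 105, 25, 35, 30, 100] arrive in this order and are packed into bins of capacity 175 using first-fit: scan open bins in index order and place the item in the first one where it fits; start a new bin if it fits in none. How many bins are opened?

7

  25 → bin 1 (new)  [load 25/175]
  120 → bin 1  [load 145/175]
  105 → bin 2 (new)  [load 105/175]
  100 → bin 3 (new)  [load 100/175]
  105 → bin 4 (new)  [load 105/175]
  135 → bin 5 (new)  [load 135/175]
  50 → bin 2  [load 155/175]
  105 → bin 6 (new)  [load 105/175]
  25 → bin 1  [load 170/175]
  35 → bin 3  [load 135/175]
  30 → bin 3  [load 165/175]
  100 → bin 7 (new)  [load 100/175]
7 bins opened.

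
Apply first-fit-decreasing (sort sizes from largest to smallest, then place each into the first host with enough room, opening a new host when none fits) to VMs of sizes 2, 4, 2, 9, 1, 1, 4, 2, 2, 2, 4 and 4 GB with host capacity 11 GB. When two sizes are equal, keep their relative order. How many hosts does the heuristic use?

4

Sorted descending: 9, 4, 4, 4, 4, 2, 2, 2, 2, 2, 1, 1.
  9 → host 1 (new)  [load 9/11]
  4 → host 2 (new)  [load 4/11]
  4 → host 2  [load 8/11]
  4 → host 3 (new)  [load 4/11]
  4 → host 3  [load 8/11]
  2 → host 1  [load 11/11]
  2 → host 2  [load 10/11]
  2 → host 3  [load 10/11]
  2 → host 4 (new)  [load 2/11]
  2 → host 4  [load 4/11]
  1 → host 2  [load 11/11]
  1 → host 3  [load 11/11]
4 hosts opened.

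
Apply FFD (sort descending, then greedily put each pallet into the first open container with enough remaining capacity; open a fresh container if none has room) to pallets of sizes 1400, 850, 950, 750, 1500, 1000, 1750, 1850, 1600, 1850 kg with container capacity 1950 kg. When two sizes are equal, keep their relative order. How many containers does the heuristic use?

Sorted descending: 1850, 1850, 1750, 1600, 1500, 1400, 1000, 950, 850, 750.
  1850 → container 1 (new)  [load 1850/1950]
  1850 → container 2 (new)  [load 1850/1950]
  1750 → container 3 (new)  [load 1750/1950]
  1600 → container 4 (new)  [load 1600/1950]
  1500 → container 5 (new)  [load 1500/1950]
  1400 → container 6 (new)  [load 1400/1950]
  1000 → container 7 (new)  [load 1000/1950]
  950 → container 7  [load 1950/1950]
  850 → container 8 (new)  [load 850/1950]
  750 → container 8  [load 1600/1950]
8 containers opened.

8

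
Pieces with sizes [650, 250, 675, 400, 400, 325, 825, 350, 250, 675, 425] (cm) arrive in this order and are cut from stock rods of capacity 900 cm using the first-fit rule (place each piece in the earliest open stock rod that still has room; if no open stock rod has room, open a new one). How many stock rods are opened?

7

  650 → stock rod 1 (new)  [load 650/900]
  250 → stock rod 1  [load 900/900]
  675 → stock rod 2 (new)  [load 675/900]
  400 → stock rod 3 (new)  [load 400/900]
  400 → stock rod 3  [load 800/900]
  325 → stock rod 4 (new)  [load 325/900]
  825 → stock rod 5 (new)  [load 825/900]
  350 → stock rod 4  [load 675/900]
  250 → stock rod 6 (new)  [load 250/900]
  675 → stock rod 7 (new)  [load 675/900]
  425 → stock rod 6  [load 675/900]
7 stock rods opened.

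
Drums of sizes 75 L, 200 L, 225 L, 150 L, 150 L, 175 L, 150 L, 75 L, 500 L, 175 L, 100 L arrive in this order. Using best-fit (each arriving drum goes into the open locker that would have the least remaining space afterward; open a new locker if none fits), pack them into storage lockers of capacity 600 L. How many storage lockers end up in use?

  75 → locker 1 (new)  [load 75/600]
  200 → locker 1  [load 275/600]
  225 → locker 1  [load 500/600]
  150 → locker 2 (new)  [load 150/600]
  150 → locker 2  [load 300/600]
  175 → locker 2  [load 475/600]
  150 → locker 3 (new)  [load 150/600]
  75 → locker 1  [load 575/600]
  500 → locker 4 (new)  [load 500/600]
  175 → locker 3  [load 325/600]
  100 → locker 4  [load 600/600]
4 storage lockers opened.

4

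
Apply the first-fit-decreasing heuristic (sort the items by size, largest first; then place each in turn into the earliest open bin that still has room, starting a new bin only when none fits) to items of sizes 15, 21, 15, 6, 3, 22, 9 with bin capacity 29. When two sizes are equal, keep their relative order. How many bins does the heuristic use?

4

Sorted descending: 22, 21, 15, 15, 9, 6, 3.
  22 → bin 1 (new)  [load 22/29]
  21 → bin 2 (new)  [load 21/29]
  15 → bin 3 (new)  [load 15/29]
  15 → bin 4 (new)  [load 15/29]
  9 → bin 3  [load 24/29]
  6 → bin 1  [load 28/29]
  3 → bin 2  [load 24/29]
4 bins opened.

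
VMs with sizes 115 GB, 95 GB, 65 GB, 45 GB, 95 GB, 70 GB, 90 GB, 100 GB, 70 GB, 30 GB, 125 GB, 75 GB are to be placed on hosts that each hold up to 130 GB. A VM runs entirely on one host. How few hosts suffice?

Total = 125 + 115 + 100 + 95 + 95 + 90 + 75 + 70 + 70 + 65 + 45 + 30 = 975 GB.
Lower bound: ⌈975/130⌉ = 8 hosts.
Also, 9 VMs each exceed 65 GB, and no two of those can share a host, so at least 9 hosts are needed.
A packing using 10 hosts:
  host 1: 125 = 125
  host 2: 115 = 115
  host 3: 100 + 30 = 130
  host 4: 95 = 95
  host 5: 95 = 95
  host 6: 90 = 90
  host 7: 75 + 45 = 120
  host 8: 70 = 70
  host 9: 70 = 70
  host 10: 65 = 65
No arrangement into 9 hosts stays within capacity, so 10 is optimal.

10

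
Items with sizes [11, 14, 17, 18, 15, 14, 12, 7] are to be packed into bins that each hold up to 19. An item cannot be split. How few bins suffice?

Total = 18 + 17 + 15 + 14 + 14 + 12 + 11 + 7 = 108.
Lower bound: ⌈108/19⌉ = 6 bins.
Also, 7 items each exceed 19/2, and no two of those can share a bin, so at least 7 bins are needed.
A packing using 7 bins:
  bin 1: 18 = 18
  bin 2: 17 = 17
  bin 3: 15 = 15
  bin 4: 14 = 14
  bin 5: 14 = 14
  bin 6: 12 + 7 = 19
  bin 7: 11 = 11
This matches the lower bound, so 7 is optimal.

7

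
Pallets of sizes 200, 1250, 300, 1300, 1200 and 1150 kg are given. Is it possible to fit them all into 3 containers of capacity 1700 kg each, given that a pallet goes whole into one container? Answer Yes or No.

No

Total = 5400 kg; ⌈5400/1700⌉ = 4.
At least 4 containers are required, but only 3 are allowed.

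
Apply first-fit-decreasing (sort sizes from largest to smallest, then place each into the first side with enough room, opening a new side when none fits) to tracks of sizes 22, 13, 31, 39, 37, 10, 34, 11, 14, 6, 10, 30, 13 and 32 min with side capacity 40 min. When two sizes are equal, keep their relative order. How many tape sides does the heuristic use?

9

Sorted descending: 39, 37, 34, 32, 31, 30, 22, 14, 13, 13, 11, 10, 10, 6.
  39 → side 1 (new)  [load 39/40]
  37 → side 2 (new)  [load 37/40]
  34 → side 3 (new)  [load 34/40]
  32 → side 4 (new)  [load 32/40]
  31 → side 5 (new)  [load 31/40]
  30 → side 6 (new)  [load 30/40]
  22 → side 7 (new)  [load 22/40]
  14 → side 7  [load 36/40]
  13 → side 8 (new)  [load 13/40]
  13 → side 8  [load 26/40]
  11 → side 8  [load 37/40]
  10 → side 6  [load 40/40]
  10 → side 9 (new)  [load 10/40]
  6 → side 3  [load 40/40]
9 tape sides opened.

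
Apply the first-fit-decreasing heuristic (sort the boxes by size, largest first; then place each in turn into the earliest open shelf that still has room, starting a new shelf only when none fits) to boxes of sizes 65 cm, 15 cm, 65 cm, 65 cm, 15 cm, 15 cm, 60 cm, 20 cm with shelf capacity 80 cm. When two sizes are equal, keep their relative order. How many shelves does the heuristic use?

4

Sorted descending: 65, 65, 65, 60, 20, 15, 15, 15.
  65 → shelf 1 (new)  [load 65/80]
  65 → shelf 2 (new)  [load 65/80]
  65 → shelf 3 (new)  [load 65/80]
  60 → shelf 4 (new)  [load 60/80]
  20 → shelf 4  [load 80/80]
  15 → shelf 1  [load 80/80]
  15 → shelf 2  [load 80/80]
  15 → shelf 3  [load 80/80]
4 shelves opened.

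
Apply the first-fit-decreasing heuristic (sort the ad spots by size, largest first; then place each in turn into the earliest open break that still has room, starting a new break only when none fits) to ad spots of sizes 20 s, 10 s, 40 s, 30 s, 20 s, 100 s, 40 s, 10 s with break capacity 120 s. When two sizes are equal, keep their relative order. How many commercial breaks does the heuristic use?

Sorted descending: 100, 40, 40, 30, 20, 20, 10, 10.
  100 → break 1 (new)  [load 100/120]
  40 → break 2 (new)  [load 40/120]
  40 → break 2  [load 80/120]
  30 → break 2  [load 110/120]
  20 → break 1  [load 120/120]
  20 → break 3 (new)  [load 20/120]
  10 → break 2  [load 120/120]
  10 → break 3  [load 30/120]
3 commercial breaks opened.

3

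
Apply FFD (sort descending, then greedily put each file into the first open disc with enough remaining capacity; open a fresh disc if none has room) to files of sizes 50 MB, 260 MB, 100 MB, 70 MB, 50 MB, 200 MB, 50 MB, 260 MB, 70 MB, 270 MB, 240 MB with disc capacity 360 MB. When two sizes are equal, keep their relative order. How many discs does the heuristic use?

Sorted descending: 270, 260, 260, 240, 200, 100, 70, 70, 50, 50, 50.
  270 → disc 1 (new)  [load 270/360]
  260 → disc 2 (new)  [load 260/360]
  260 → disc 3 (new)  [load 260/360]
  240 → disc 4 (new)  [load 240/360]
  200 → disc 5 (new)  [load 200/360]
  100 → disc 2  [load 360/360]
  70 → disc 1  [load 340/360]
  70 → disc 3  [load 330/360]
  50 → disc 4  [load 290/360]
  50 → disc 4  [load 340/360]
  50 → disc 5  [load 250/360]
5 discs opened.

5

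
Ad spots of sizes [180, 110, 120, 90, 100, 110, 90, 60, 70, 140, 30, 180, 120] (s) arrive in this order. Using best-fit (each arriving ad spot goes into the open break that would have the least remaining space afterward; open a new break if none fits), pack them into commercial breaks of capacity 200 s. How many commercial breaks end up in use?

  180 → break 1 (new)  [load 180/200]
  110 → break 2 (new)  [load 110/200]
  120 → break 3 (new)  [load 120/200]
  90 → break 2  [load 200/200]
  100 → break 4 (new)  [load 100/200]
  110 → break 5 (new)  [load 110/200]
  90 → break 5  [load 200/200]
  60 → break 3  [load 180/200]
  70 → break 4  [load 170/200]
  140 → break 6 (new)  [load 140/200]
  30 → break 4  [load 200/200]
  180 → break 7 (new)  [load 180/200]
  120 → break 8 (new)  [load 120/200]
8 commercial breaks opened.

8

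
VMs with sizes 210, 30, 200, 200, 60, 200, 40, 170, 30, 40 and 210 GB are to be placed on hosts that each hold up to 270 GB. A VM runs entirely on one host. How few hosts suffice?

Total = 210 + 210 + 200 + 200 + 200 + 170 + 60 + 40 + 40 + 30 + 30 = 1390 GB.
Lower bound: ⌈1390/270⌉ = 6 hosts.
A packing using 6 hosts:
  host 1: 210 + 60 = 270
  host 2: 210 + 40 = 250
  host 3: 200 + 40 + 30 = 270
  host 4: 200 + 30 = 230
  host 5: 200 = 200
  host 6: 170 = 170
This matches the lower bound, so 6 is optimal.

6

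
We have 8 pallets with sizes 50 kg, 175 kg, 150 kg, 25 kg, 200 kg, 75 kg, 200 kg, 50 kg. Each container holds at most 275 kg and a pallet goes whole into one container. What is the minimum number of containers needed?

4

Total = 200 + 200 + 175 + 150 + 75 + 50 + 50 + 25 = 925 kg.
Lower bound: ⌈925/275⌉ = 4 containers.
A packing using 4 containers:
  container 1: 200 + 75 = 275
  container 2: 200 + 50 + 25 = 275
  container 3: 175 + 50 = 225
  container 4: 150 = 150
This matches the lower bound, so 4 is optimal.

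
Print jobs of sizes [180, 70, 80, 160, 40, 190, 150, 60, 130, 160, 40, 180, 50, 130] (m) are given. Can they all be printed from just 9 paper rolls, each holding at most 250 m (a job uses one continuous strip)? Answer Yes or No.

A valid assignment using 8 paper rolls:
  roll 1: 190 + 60 = 250
  roll 2: 180 + 70 = 250
  roll 3: 180 + 50 = 230
  roll 4: 160 + 80 = 240
  roll 5: 160 + 40 + 40 = 240
  roll 6: 150 = 150
  roll 7: 130 = 130
  roll 8: 130 = 130
That uses only 8 ≤ 9, so 9 paper rolls are enough.

Yes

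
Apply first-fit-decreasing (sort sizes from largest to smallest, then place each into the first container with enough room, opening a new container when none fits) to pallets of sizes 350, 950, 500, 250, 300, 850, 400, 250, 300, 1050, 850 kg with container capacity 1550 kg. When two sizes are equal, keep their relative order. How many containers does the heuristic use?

5

Sorted descending: 1050, 950, 850, 850, 500, 400, 350, 300, 300, 250, 250.
  1050 → container 1 (new)  [load 1050/1550]
  950 → container 2 (new)  [load 950/1550]
  850 → container 3 (new)  [load 850/1550]
  850 → container 4 (new)  [load 850/1550]
  500 → container 1  [load 1550/1550]
  400 → container 2  [load 1350/1550]
  350 → container 3  [load 1200/1550]
  300 → container 3  [load 1500/1550]
  300 → container 4  [load 1150/1550]
  250 → container 4  [load 1400/1550]
  250 → container 5 (new)  [load 250/1550]
5 containers opened.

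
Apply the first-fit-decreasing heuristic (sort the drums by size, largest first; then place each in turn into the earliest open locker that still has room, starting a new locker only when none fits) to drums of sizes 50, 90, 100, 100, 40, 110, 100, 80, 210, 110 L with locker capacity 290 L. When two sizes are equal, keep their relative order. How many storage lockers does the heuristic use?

Sorted descending: 210, 110, 110, 100, 100, 100, 90, 80, 50, 40.
  210 → locker 1 (new)  [load 210/290]
  110 → locker 2 (new)  [load 110/290]
  110 → locker 2  [load 220/290]
  100 → locker 3 (new)  [load 100/290]
  100 → locker 3  [load 200/290]
  100 → locker 4 (new)  [load 100/290]
  90 → locker 3  [load 290/290]
  80 → locker 1  [load 290/290]
  50 → locker 2  [load 270/290]
  40 → locker 4  [load 140/290]
4 storage lockers opened.

4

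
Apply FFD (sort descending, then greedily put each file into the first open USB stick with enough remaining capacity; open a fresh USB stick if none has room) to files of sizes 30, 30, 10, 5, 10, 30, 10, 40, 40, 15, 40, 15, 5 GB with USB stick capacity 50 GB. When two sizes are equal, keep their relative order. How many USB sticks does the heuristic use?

6

Sorted descending: 40, 40, 40, 30, 30, 30, 15, 15, 10, 10, 10, 5, 5.
  40 → USB stick 1 (new)  [load 40/50]
  40 → USB stick 2 (new)  [load 40/50]
  40 → USB stick 3 (new)  [load 40/50]
  30 → USB stick 4 (new)  [load 30/50]
  30 → USB stick 5 (new)  [load 30/50]
  30 → USB stick 6 (new)  [load 30/50]
  15 → USB stick 4  [load 45/50]
  15 → USB stick 5  [load 45/50]
  10 → USB stick 1  [load 50/50]
  10 → USB stick 2  [load 50/50]
  10 → USB stick 3  [load 50/50]
  5 → USB stick 4  [load 50/50]
  5 → USB stick 5  [load 50/50]
6 USB sticks opened.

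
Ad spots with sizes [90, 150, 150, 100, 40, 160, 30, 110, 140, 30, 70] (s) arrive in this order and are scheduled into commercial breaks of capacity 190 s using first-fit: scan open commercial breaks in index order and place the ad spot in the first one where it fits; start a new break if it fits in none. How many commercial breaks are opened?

6

  90 → break 1 (new)  [load 90/190]
  150 → break 2 (new)  [load 150/190]
  150 → break 3 (new)  [load 150/190]
  100 → break 1  [load 190/190]
  40 → break 2  [load 190/190]
  160 → break 4 (new)  [load 160/190]
  30 → break 3  [load 180/190]
  110 → break 5 (new)  [load 110/190]
  140 → break 6 (new)  [load 140/190]
  30 → break 4  [load 190/190]
  70 → break 5  [load 180/190]
6 commercial breaks opened.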